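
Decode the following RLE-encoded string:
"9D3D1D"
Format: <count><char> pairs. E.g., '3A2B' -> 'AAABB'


Expanding each <count><char> pair:
  9D -> 'DDDDDDDDD'
  3D -> 'DDD'
  1D -> 'D'

Decoded = DDDDDDDDDDDDD


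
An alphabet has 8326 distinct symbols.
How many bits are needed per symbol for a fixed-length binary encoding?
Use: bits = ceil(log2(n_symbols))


log2(8326) = 13.0234
Bracket: 2^13 = 8192 < 8326 <= 2^14 = 16384
So ceil(log2(8326)) = 14

bits = ceil(log2(8326)) = ceil(13.0234) = 14 bits


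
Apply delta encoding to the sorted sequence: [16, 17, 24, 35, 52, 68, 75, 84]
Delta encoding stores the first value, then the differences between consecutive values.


First value: 16
Deltas:
  17 - 16 = 1
  24 - 17 = 7
  35 - 24 = 11
  52 - 35 = 17
  68 - 52 = 16
  75 - 68 = 7
  84 - 75 = 9


Delta encoded: [16, 1, 7, 11, 17, 16, 7, 9]


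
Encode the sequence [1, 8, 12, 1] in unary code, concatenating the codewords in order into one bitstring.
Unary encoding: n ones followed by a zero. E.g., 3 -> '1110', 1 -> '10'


Encode each number as n ones followed by a terminating 0:
  1 -> 10 (2 bits)
  8 -> 111111110 (9 bits)
  12 -> 1111111111110 (13 bits)
  1 -> 10 (2 bits)
Total length = 2 + 9 + 13 + 2 = 26 bits.

Unary([1, 8, 12, 1]) = 10111111110111111111111010 (26 bits)


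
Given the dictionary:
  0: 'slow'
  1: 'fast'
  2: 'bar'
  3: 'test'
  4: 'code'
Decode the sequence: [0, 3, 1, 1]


Look up each index in the dictionary:
  0 -> 'slow'
  3 -> 'test'
  1 -> 'fast'
  1 -> 'fast'

Decoded: "slow test fast fast"


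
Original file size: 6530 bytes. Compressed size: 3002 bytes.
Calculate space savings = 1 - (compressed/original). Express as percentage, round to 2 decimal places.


ratio = compressed/original = 3002/6530 = 0.459724
savings = 1 - ratio = 1 - 0.459724 = 0.540276
as a percentage: 0.540276 * 100 = 54.03%

Space savings = 1 - 3002/6530 = 54.03%


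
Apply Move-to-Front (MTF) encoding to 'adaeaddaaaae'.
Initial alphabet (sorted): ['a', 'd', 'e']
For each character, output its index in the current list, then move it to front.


MTF encoding:
'a': index 0 in ['a', 'd', 'e'] -> ['a', 'd', 'e']
'd': index 1 in ['a', 'd', 'e'] -> ['d', 'a', 'e']
'a': index 1 in ['d', 'a', 'e'] -> ['a', 'd', 'e']
'e': index 2 in ['a', 'd', 'e'] -> ['e', 'a', 'd']
'a': index 1 in ['e', 'a', 'd'] -> ['a', 'e', 'd']
'd': index 2 in ['a', 'e', 'd'] -> ['d', 'a', 'e']
'd': index 0 in ['d', 'a', 'e'] -> ['d', 'a', 'e']
'a': index 1 in ['d', 'a', 'e'] -> ['a', 'd', 'e']
'a': index 0 in ['a', 'd', 'e'] -> ['a', 'd', 'e']
'a': index 0 in ['a', 'd', 'e'] -> ['a', 'd', 'e']
'a': index 0 in ['a', 'd', 'e'] -> ['a', 'd', 'e']
'e': index 2 in ['a', 'd', 'e'] -> ['e', 'a', 'd']


Output: [0, 1, 1, 2, 1, 2, 0, 1, 0, 0, 0, 2]


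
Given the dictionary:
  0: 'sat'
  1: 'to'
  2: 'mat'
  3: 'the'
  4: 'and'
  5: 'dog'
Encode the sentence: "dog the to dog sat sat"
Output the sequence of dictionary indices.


Look up each word in the dictionary:
  'dog' -> 5
  'the' -> 3
  'to' -> 1
  'dog' -> 5
  'sat' -> 0
  'sat' -> 0

Encoded: [5, 3, 1, 5, 0, 0]


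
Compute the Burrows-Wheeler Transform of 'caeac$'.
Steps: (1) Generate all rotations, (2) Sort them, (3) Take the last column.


Rotations (sorted):
  0: $caeac -> last char: c
  1: ac$cae -> last char: e
  2: aeac$c -> last char: c
  3: c$caea -> last char: a
  4: caeac$ -> last char: $
  5: eac$ca -> last char: a


BWT = ceca$a


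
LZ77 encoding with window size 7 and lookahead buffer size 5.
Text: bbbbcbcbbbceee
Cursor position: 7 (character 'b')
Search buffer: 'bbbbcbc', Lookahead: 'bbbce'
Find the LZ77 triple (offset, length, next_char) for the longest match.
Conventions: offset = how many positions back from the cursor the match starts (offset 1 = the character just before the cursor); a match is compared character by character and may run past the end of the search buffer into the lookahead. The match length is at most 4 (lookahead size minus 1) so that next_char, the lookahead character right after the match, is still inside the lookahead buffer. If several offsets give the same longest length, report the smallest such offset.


Try each offset into the search buffer:
  offset=1 (pos 6, char 'c'): match length 0
  offset=2 (pos 5, char 'b'): match length 1
  offset=3 (pos 4, char 'c'): match length 0
  offset=4 (pos 3, char 'b'): match length 1
  offset=5 (pos 2, char 'b'): match length 2
  offset=6 (pos 1, char 'b'): match length 4
  offset=7 (pos 0, char 'b'): match length 3
Longest match has length 4 at offset 6.
next_char = character at position 7 + 4 = 11 -> 'e'

Best match: offset=6, length=4 (matching 'bbbc' starting at position 1)
LZ77 triple: (6, 4, 'e')


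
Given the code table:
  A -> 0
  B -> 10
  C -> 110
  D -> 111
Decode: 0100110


Decoding:
0 -> A
10 -> B
0 -> A
110 -> C


Result: ABAC


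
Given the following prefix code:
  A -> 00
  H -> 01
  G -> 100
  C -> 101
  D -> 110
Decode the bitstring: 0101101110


Decoding step by step:
Bits 01 -> H
Bits 01 -> H
Bits 101 -> C
Bits 110 -> D


Decoded message: HHCD


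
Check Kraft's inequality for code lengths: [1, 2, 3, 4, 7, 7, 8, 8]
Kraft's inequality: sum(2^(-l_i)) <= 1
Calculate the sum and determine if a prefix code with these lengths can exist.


Sum = 2^(-1) + 2^(-2) + 2^(-3) + 2^(-4) + 2^(-7) + 2^(-7) + 2^(-8) + 2^(-8)
    = 0.5 + 0.25 + 0.125 + 0.0625 + 0.0078125 + 0.0078125 + 0.00390625 + 0.00390625
    = 246/256 = 0.9609375
Since 0.9609375 <= 1, Kraft's inequality IS satisfied.
A prefix code with these lengths CAN exist.

Kraft sum = 0.9609375. Satisfied.


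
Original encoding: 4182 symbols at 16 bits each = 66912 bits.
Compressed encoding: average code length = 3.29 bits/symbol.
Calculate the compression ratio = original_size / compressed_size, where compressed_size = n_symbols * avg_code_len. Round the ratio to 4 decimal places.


original_size = n_symbols * orig_bits = 4182 * 16 = 66912 bits
compressed_size = n_symbols * avg_code_len = 4182 * 3.29 = 13758.78 bits
ratio = original_size / compressed_size = 66912 / 13758.78 = 4.8632

Compression ratio = 4.8632


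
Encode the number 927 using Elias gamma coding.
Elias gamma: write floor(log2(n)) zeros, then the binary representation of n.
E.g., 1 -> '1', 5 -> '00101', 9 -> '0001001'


num_bits = floor(log2(927)) + 1 = 10
leading_zeros = num_bits - 1 = 9
binary(927) = 1110011111

Elias gamma(927) = '000000000' + '1110011111' = 0000000001110011111 (19 bits)


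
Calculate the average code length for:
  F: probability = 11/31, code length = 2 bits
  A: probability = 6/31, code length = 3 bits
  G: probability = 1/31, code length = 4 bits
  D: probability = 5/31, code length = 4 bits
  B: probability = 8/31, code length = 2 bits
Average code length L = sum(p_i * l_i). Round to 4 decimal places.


Weighted contributions p_i * l_i:
  F: (11/31) * 2 = 22/31
  A: (6/31) * 3 = 18/31
  G: (1/31) * 4 = 4/31
  D: (5/31) * 4 = 20/31
  B: (8/31) * 2 = 16/31
Sum = (22 + 18 + 4 + 20 + 16)/31 = 80/31

L = 80/31 = 2.5806 bits/symbol


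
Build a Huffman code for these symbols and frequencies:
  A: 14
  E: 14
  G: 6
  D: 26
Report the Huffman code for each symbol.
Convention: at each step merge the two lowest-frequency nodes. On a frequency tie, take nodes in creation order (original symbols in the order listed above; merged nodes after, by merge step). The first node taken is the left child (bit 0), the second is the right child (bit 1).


Huffman tree construction:
Step 1: Merge G(6) + A(14) = 20
Step 2: Merge E(14) + (G+A)(20) = 34
Step 3: Merge D(26) + (E+(G+A))(34) = 60
Read each symbol's code off the tree from the root (left child = 0, right child = 1).

Codes:
  A: 111 (length 3)
  E: 10 (length 2)
  G: 110 (length 3)
  D: 0 (length 1)
Average code length: 114/60 = 1.9000 bits/symbol


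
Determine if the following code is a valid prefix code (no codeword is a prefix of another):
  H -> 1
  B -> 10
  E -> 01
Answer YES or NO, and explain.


Checking each pair (does one codeword prefix another?):
  H='1' vs B='10': prefix -- VIOLATION

NO -- this is NOT a valid prefix code. H (1) is a prefix of B (10).


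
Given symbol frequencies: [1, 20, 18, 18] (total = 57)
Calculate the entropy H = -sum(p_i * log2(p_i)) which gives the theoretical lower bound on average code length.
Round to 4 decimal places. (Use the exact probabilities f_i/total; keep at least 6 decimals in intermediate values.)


Per-symbol terms -p_i * log2(p_i) with p_i = f_i/57:
  p = 1/57 = 0.017544: log2(p) = -5.832890, -p*log2(p) = 0.102331
  p = 20/57 = 0.350877: log2(p) = -1.510962, -p*log2(p) = 0.530162
  p = 18/57 = 0.315789: log2(p) = -1.662965, -p*log2(p) = 0.525147
  p = 18/57 = 0.315789: log2(p) = -1.662965, -p*log2(p) = 0.525147
H = 0.102331 + 0.530162 + 0.525147 + 0.525147 = 1.682787

H = 1.6828 bits/symbol


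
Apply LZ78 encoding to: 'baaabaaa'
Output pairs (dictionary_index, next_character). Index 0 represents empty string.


LZ78 encoding steps:
Dictionary: {0: ''}
Step 1: w='' (idx 0), next='b' -> output (0, 'b'), add 'b' as idx 1
Step 2: w='' (idx 0), next='a' -> output (0, 'a'), add 'a' as idx 2
Step 3: w='a' (idx 2), next='a' -> output (2, 'a'), add 'aa' as idx 3
Step 4: w='b' (idx 1), next='a' -> output (1, 'a'), add 'ba' as idx 4
Step 5: w='aa' (idx 3), end of input -> output (3, '')


Encoded: [(0, 'b'), (0, 'a'), (2, 'a'), (1, 'a'), (3, '')]


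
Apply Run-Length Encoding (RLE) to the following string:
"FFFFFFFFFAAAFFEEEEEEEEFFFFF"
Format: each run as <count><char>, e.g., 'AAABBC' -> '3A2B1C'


Scanning runs left to right:
  i=0: run of 'F' x 9 -> '9F'
  i=9: run of 'A' x 3 -> '3A'
  i=12: run of 'F' x 2 -> '2F'
  i=14: run of 'E' x 8 -> '8E'
  i=22: run of 'F' x 5 -> '5F'

RLE = 9F3A2F8E5F


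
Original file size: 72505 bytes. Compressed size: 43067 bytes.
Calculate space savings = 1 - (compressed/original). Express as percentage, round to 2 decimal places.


ratio = compressed/original = 43067/72505 = 0.593987
savings = 1 - ratio = 1 - 0.593987 = 0.406013
as a percentage: 0.406013 * 100 = 40.6%

Space savings = 1 - 43067/72505 = 40.6%


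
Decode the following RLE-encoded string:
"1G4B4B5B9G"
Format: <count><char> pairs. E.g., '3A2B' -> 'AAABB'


Expanding each <count><char> pair:
  1G -> 'G'
  4B -> 'BBBB'
  4B -> 'BBBB'
  5B -> 'BBBBB'
  9G -> 'GGGGGGGGG'

Decoded = GBBBBBBBBBBBBBGGGGGGGGG


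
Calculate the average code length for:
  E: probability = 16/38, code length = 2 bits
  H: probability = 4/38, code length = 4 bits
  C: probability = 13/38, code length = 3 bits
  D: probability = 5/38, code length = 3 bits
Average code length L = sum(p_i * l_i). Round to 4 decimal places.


Weighted contributions p_i * l_i:
  E: (16/38) * 2 = 32/38
  H: (4/38) * 4 = 16/38
  C: (13/38) * 3 = 39/38
  D: (5/38) * 3 = 15/38
Sum = (32 + 16 + 39 + 15)/38 = 102/38

L = 102/38 = 2.6842 bits/symbol


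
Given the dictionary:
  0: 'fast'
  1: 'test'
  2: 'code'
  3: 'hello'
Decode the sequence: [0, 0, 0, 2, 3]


Look up each index in the dictionary:
  0 -> 'fast'
  0 -> 'fast'
  0 -> 'fast'
  2 -> 'code'
  3 -> 'hello'

Decoded: "fast fast fast code hello"


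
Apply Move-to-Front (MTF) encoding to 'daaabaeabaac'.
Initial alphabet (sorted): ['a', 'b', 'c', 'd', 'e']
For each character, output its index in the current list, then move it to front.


MTF encoding:
'd': index 3 in ['a', 'b', 'c', 'd', 'e'] -> ['d', 'a', 'b', 'c', 'e']
'a': index 1 in ['d', 'a', 'b', 'c', 'e'] -> ['a', 'd', 'b', 'c', 'e']
'a': index 0 in ['a', 'd', 'b', 'c', 'e'] -> ['a', 'd', 'b', 'c', 'e']
'a': index 0 in ['a', 'd', 'b', 'c', 'e'] -> ['a', 'd', 'b', 'c', 'e']
'b': index 2 in ['a', 'd', 'b', 'c', 'e'] -> ['b', 'a', 'd', 'c', 'e']
'a': index 1 in ['b', 'a', 'd', 'c', 'e'] -> ['a', 'b', 'd', 'c', 'e']
'e': index 4 in ['a', 'b', 'd', 'c', 'e'] -> ['e', 'a', 'b', 'd', 'c']
'a': index 1 in ['e', 'a', 'b', 'd', 'c'] -> ['a', 'e', 'b', 'd', 'c']
'b': index 2 in ['a', 'e', 'b', 'd', 'c'] -> ['b', 'a', 'e', 'd', 'c']
'a': index 1 in ['b', 'a', 'e', 'd', 'c'] -> ['a', 'b', 'e', 'd', 'c']
'a': index 0 in ['a', 'b', 'e', 'd', 'c'] -> ['a', 'b', 'e', 'd', 'c']
'c': index 4 in ['a', 'b', 'e', 'd', 'c'] -> ['c', 'a', 'b', 'e', 'd']


Output: [3, 1, 0, 0, 2, 1, 4, 1, 2, 1, 0, 4]


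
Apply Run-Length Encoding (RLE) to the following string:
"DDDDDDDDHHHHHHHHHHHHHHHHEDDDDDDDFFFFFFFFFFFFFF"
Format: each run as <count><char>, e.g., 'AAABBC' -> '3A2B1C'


Scanning runs left to right:
  i=0: run of 'D' x 8 -> '8D'
  i=8: run of 'H' x 16 -> '16H'
  i=24: run of 'E' x 1 -> '1E'
  i=25: run of 'D' x 7 -> '7D'
  i=32: run of 'F' x 14 -> '14F'

RLE = 8D16H1E7D14F


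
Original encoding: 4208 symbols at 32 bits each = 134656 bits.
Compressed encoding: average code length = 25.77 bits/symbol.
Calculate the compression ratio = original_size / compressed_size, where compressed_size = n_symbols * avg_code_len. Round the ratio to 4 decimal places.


original_size = n_symbols * orig_bits = 4208 * 32 = 134656 bits
compressed_size = n_symbols * avg_code_len = 4208 * 25.77 = 108440.16 bits
ratio = original_size / compressed_size = 134656 / 108440.16 = 1.2418

Compression ratio = 1.2418


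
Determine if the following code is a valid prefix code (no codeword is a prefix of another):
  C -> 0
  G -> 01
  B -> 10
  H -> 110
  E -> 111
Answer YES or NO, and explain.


Checking each pair (does one codeword prefix another?):
  C='0' vs G='01': prefix -- VIOLATION

NO -- this is NOT a valid prefix code. C (0) is a prefix of G (01).


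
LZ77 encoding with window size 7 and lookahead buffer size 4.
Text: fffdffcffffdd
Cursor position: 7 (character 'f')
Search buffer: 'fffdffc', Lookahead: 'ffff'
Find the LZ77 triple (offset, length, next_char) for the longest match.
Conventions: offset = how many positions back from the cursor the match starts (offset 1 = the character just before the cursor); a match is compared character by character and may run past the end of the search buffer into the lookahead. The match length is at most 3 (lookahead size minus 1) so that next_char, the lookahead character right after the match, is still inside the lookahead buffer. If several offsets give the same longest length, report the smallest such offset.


Try each offset into the search buffer:
  offset=1 (pos 6, char 'c'): match length 0
  offset=2 (pos 5, char 'f'): match length 1
  offset=3 (pos 4, char 'f'): match length 2
  offset=4 (pos 3, char 'd'): match length 0
  offset=5 (pos 2, char 'f'): match length 1
  offset=6 (pos 1, char 'f'): match length 2
  offset=7 (pos 0, char 'f'): match length 3
Longest match has length 3 at offset 7.
next_char = character at position 7 + 3 = 10 -> 'f'

Best match: offset=7, length=3 (matching 'fff' starting at position 0)
LZ77 triple: (7, 3, 'f')


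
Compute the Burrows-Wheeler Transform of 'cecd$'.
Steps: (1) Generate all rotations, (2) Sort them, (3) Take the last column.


Rotations (sorted):
  0: $cecd -> last char: d
  1: cd$ce -> last char: e
  2: cecd$ -> last char: $
  3: d$cec -> last char: c
  4: ecd$c -> last char: c


BWT = de$cc


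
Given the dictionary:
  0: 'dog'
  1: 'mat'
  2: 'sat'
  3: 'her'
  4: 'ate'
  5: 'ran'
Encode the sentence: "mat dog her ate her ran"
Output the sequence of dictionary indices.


Look up each word in the dictionary:
  'mat' -> 1
  'dog' -> 0
  'her' -> 3
  'ate' -> 4
  'her' -> 3
  'ran' -> 5

Encoded: [1, 0, 3, 4, 3, 5]


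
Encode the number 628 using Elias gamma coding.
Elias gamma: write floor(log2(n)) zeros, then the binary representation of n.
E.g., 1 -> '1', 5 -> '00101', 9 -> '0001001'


num_bits = floor(log2(628)) + 1 = 10
leading_zeros = num_bits - 1 = 9
binary(628) = 1001110100

Elias gamma(628) = '000000000' + '1001110100' = 0000000001001110100 (19 bits)


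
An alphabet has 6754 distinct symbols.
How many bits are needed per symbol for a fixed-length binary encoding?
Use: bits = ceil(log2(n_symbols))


log2(6754) = 12.7215
Bracket: 2^12 = 4096 < 6754 <= 2^13 = 8192
So ceil(log2(6754)) = 13

bits = ceil(log2(6754)) = ceil(12.7215) = 13 bits


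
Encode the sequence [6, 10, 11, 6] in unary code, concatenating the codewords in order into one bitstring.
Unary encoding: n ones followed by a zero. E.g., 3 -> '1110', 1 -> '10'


Encode each number as n ones followed by a terminating 0:
  6 -> 1111110 (7 bits)
  10 -> 11111111110 (11 bits)
  11 -> 111111111110 (12 bits)
  6 -> 1111110 (7 bits)
Total length = 7 + 11 + 12 + 7 = 37 bits.

Unary([6, 10, 11, 6]) = 1111110111111111101111111111101111110 (37 bits)


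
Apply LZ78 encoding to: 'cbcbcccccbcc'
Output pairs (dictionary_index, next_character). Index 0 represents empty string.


LZ78 encoding steps:
Dictionary: {0: ''}
Step 1: w='' (idx 0), next='c' -> output (0, 'c'), add 'c' as idx 1
Step 2: w='' (idx 0), next='b' -> output (0, 'b'), add 'b' as idx 2
Step 3: w='c' (idx 1), next='b' -> output (1, 'b'), add 'cb' as idx 3
Step 4: w='c' (idx 1), next='c' -> output (1, 'c'), add 'cc' as idx 4
Step 5: w='cc' (idx 4), next='c' -> output (4, 'c'), add 'ccc' as idx 5
Step 6: w='b' (idx 2), next='c' -> output (2, 'c'), add 'bc' as idx 6
Step 7: w='c' (idx 1), end of input -> output (1, '')


Encoded: [(0, 'c'), (0, 'b'), (1, 'b'), (1, 'c'), (4, 'c'), (2, 'c'), (1, '')]


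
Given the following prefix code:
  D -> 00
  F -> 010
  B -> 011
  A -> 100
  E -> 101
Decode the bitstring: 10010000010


Decoding step by step:
Bits 100 -> A
Bits 100 -> A
Bits 00 -> D
Bits 010 -> F


Decoded message: AADF


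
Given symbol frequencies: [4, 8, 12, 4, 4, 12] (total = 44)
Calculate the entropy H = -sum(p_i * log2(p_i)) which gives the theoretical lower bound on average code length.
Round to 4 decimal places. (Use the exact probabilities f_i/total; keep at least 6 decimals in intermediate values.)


Per-symbol terms -p_i * log2(p_i) with p_i = f_i/44:
  p = 4/44 = 0.090909: log2(p) = -3.459432, -p*log2(p) = 0.314494
  p = 8/44 = 0.181818: log2(p) = -2.459432, -p*log2(p) = 0.447169
  p = 12/44 = 0.272727: log2(p) = -1.874469, -p*log2(p) = 0.511219
  p = 4/44 = 0.090909: log2(p) = -3.459432, -p*log2(p) = 0.314494
  p = 4/44 = 0.090909: log2(p) = -3.459432, -p*log2(p) = 0.314494
  p = 12/44 = 0.272727: log2(p) = -1.874469, -p*log2(p) = 0.511219
H = 0.314494 + 0.447169 + 0.511219 + 0.314494 + 0.314494 + 0.511219 = 2.413089

H = 2.4131 bits/symbol


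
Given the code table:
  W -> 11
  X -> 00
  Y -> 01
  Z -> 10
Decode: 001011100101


Decoding:
00 -> X
10 -> Z
11 -> W
10 -> Z
01 -> Y
01 -> Y


Result: XZWZYY


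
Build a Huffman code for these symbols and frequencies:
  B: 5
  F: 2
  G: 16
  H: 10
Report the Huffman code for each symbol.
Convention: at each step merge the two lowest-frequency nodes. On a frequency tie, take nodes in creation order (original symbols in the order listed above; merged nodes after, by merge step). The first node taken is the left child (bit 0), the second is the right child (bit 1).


Huffman tree construction:
Step 1: Merge F(2) + B(5) = 7
Step 2: Merge (F+B)(7) + H(10) = 17
Step 3: Merge G(16) + ((F+B)+H)(17) = 33
Read each symbol's code off the tree from the root (left child = 0, right child = 1).

Codes:
  B: 101 (length 3)
  F: 100 (length 3)
  G: 0 (length 1)
  H: 11 (length 2)
Average code length: 57/33 = 1.7273 bits/symbol


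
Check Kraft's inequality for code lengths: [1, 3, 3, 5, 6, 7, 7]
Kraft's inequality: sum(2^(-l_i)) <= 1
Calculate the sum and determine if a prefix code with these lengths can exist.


Sum = 2^(-1) + 2^(-3) + 2^(-3) + 2^(-5) + 2^(-6) + 2^(-7) + 2^(-7)
    = 0.5 + 0.125 + 0.125 + 0.03125 + 0.015625 + 0.0078125 + 0.0078125
    = 104/128 = 0.8125
Since 0.8125 <= 1, Kraft's inequality IS satisfied.
A prefix code with these lengths CAN exist.

Kraft sum = 0.8125. Satisfied.


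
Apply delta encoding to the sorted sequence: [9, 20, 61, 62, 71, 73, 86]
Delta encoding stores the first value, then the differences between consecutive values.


First value: 9
Deltas:
  20 - 9 = 11
  61 - 20 = 41
  62 - 61 = 1
  71 - 62 = 9
  73 - 71 = 2
  86 - 73 = 13


Delta encoded: [9, 11, 41, 1, 9, 2, 13]


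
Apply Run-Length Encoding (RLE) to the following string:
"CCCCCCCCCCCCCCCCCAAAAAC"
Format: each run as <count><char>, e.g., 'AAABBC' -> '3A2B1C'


Scanning runs left to right:
  i=0: run of 'C' x 17 -> '17C'
  i=17: run of 'A' x 5 -> '5A'
  i=22: run of 'C' x 1 -> '1C'

RLE = 17C5A1C


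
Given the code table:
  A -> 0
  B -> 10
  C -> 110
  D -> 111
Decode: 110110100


Decoding:
110 -> C
110 -> C
10 -> B
0 -> A


Result: CCBA


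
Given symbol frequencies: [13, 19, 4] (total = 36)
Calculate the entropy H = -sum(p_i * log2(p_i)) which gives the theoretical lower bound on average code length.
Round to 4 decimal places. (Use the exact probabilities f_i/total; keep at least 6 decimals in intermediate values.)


Per-symbol terms -p_i * log2(p_i) with p_i = f_i/36:
  p = 13/36 = 0.361111: log2(p) = -1.469485, -p*log2(p) = 0.530647
  p = 19/36 = 0.527778: log2(p) = -0.921997, -p*log2(p) = 0.486610
  p = 4/36 = 0.111111: log2(p) = -3.169925, -p*log2(p) = 0.352214
H = 0.530647 + 0.486610 + 0.352214 = 1.369471

H = 1.3695 bits/symbol


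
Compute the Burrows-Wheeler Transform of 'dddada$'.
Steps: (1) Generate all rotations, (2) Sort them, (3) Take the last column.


Rotations (sorted):
  0: $dddada -> last char: a
  1: a$dddad -> last char: d
  2: ada$ddd -> last char: d
  3: da$ddda -> last char: a
  4: dada$dd -> last char: d
  5: ddada$d -> last char: d
  6: dddada$ -> last char: $


BWT = addadd$


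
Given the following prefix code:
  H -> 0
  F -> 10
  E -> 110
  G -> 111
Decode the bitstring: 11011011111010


Decoding step by step:
Bits 110 -> E
Bits 110 -> E
Bits 111 -> G
Bits 110 -> E
Bits 10 -> F


Decoded message: EEGEF


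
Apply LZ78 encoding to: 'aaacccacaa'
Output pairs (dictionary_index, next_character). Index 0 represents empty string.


LZ78 encoding steps:
Dictionary: {0: ''}
Step 1: w='' (idx 0), next='a' -> output (0, 'a'), add 'a' as idx 1
Step 2: w='a' (idx 1), next='a' -> output (1, 'a'), add 'aa' as idx 2
Step 3: w='' (idx 0), next='c' -> output (0, 'c'), add 'c' as idx 3
Step 4: w='c' (idx 3), next='c' -> output (3, 'c'), add 'cc' as idx 4
Step 5: w='a' (idx 1), next='c' -> output (1, 'c'), add 'ac' as idx 5
Step 6: w='aa' (idx 2), end of input -> output (2, '')


Encoded: [(0, 'a'), (1, 'a'), (0, 'c'), (3, 'c'), (1, 'c'), (2, '')]


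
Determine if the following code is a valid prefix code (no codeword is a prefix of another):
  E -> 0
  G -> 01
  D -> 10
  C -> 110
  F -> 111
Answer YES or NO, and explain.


Checking each pair (does one codeword prefix another?):
  E='0' vs G='01': prefix -- VIOLATION

NO -- this is NOT a valid prefix code. E (0) is a prefix of G (01).


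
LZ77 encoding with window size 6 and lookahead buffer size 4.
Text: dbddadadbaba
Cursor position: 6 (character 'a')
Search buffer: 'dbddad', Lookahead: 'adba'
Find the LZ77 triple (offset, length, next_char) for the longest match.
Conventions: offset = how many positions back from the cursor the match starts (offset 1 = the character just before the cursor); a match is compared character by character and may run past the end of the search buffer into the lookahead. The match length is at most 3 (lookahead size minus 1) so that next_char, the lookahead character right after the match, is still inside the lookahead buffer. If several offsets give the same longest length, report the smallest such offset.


Try each offset into the search buffer:
  offset=1 (pos 5, char 'd'): match length 0
  offset=2 (pos 4, char 'a'): match length 2
  offset=3 (pos 3, char 'd'): match length 0
  offset=4 (pos 2, char 'd'): match length 0
  offset=5 (pos 1, char 'b'): match length 0
  offset=6 (pos 0, char 'd'): match length 0
Longest match has length 2 at offset 2.
next_char = character at position 6 + 2 = 8 -> 'b'

Best match: offset=2, length=2 (matching 'ad' starting at position 4)
LZ77 triple: (2, 2, 'b')


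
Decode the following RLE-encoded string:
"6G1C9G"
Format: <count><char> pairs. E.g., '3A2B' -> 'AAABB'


Expanding each <count><char> pair:
  6G -> 'GGGGGG'
  1C -> 'C'
  9G -> 'GGGGGGGGG'

Decoded = GGGGGGCGGGGGGGGG


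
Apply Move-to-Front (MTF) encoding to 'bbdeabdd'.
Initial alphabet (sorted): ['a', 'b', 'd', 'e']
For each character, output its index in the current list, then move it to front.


MTF encoding:
'b': index 1 in ['a', 'b', 'd', 'e'] -> ['b', 'a', 'd', 'e']
'b': index 0 in ['b', 'a', 'd', 'e'] -> ['b', 'a', 'd', 'e']
'd': index 2 in ['b', 'a', 'd', 'e'] -> ['d', 'b', 'a', 'e']
'e': index 3 in ['d', 'b', 'a', 'e'] -> ['e', 'd', 'b', 'a']
'a': index 3 in ['e', 'd', 'b', 'a'] -> ['a', 'e', 'd', 'b']
'b': index 3 in ['a', 'e', 'd', 'b'] -> ['b', 'a', 'e', 'd']
'd': index 3 in ['b', 'a', 'e', 'd'] -> ['d', 'b', 'a', 'e']
'd': index 0 in ['d', 'b', 'a', 'e'] -> ['d', 'b', 'a', 'e']


Output: [1, 0, 2, 3, 3, 3, 3, 0]


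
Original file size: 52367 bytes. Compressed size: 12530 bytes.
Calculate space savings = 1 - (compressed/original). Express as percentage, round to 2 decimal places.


ratio = compressed/original = 12530/52367 = 0.239273
savings = 1 - ratio = 1 - 0.239273 = 0.760727
as a percentage: 0.760727 * 100 = 76.07%

Space savings = 1 - 12530/52367 = 76.07%


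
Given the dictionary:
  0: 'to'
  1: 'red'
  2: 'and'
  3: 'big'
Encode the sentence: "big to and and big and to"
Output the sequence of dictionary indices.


Look up each word in the dictionary:
  'big' -> 3
  'to' -> 0
  'and' -> 2
  'and' -> 2
  'big' -> 3
  'and' -> 2
  'to' -> 0

Encoded: [3, 0, 2, 2, 3, 2, 0]


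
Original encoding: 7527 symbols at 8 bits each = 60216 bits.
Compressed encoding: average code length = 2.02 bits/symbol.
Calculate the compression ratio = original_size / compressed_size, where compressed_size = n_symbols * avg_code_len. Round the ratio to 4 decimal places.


original_size = n_symbols * orig_bits = 7527 * 8 = 60216 bits
compressed_size = n_symbols * avg_code_len = 7527 * 2.02 = 15204.54 bits
ratio = original_size / compressed_size = 60216 / 15204.54 = 3.9604

Compression ratio = 3.9604


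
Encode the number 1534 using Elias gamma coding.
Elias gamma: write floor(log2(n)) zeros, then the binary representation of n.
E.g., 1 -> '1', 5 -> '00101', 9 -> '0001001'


num_bits = floor(log2(1534)) + 1 = 11
leading_zeros = num_bits - 1 = 10
binary(1534) = 10111111110

Elias gamma(1534) = '0000000000' + '10111111110' = 000000000010111111110 (21 bits)


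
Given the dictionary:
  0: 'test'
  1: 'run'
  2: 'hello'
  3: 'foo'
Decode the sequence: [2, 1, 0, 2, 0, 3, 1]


Look up each index in the dictionary:
  2 -> 'hello'
  1 -> 'run'
  0 -> 'test'
  2 -> 'hello'
  0 -> 'test'
  3 -> 'foo'
  1 -> 'run'

Decoded: "hello run test hello test foo run"


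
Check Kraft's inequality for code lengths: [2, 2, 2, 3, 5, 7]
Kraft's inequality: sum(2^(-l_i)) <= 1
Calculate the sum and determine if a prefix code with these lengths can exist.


Sum = 2^(-2) + 2^(-2) + 2^(-2) + 2^(-3) + 2^(-5) + 2^(-7)
    = 0.25 + 0.25 + 0.25 + 0.125 + 0.03125 + 0.0078125
    = 117/128 = 0.9140625
Since 0.9140625 <= 1, Kraft's inequality IS satisfied.
A prefix code with these lengths CAN exist.

Kraft sum = 0.9140625. Satisfied.


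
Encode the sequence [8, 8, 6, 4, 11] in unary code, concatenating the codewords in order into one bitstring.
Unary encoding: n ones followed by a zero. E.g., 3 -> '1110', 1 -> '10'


Encode each number as n ones followed by a terminating 0:
  8 -> 111111110 (9 bits)
  8 -> 111111110 (9 bits)
  6 -> 1111110 (7 bits)
  4 -> 11110 (5 bits)
  11 -> 111111111110 (12 bits)
Total length = 9 + 9 + 7 + 5 + 12 = 42 bits.

Unary([8, 8, 6, 4, 11]) = 111111110111111110111111011110111111111110 (42 bits)


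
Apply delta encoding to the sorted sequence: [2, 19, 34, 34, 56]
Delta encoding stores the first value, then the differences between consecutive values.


First value: 2
Deltas:
  19 - 2 = 17
  34 - 19 = 15
  34 - 34 = 0
  56 - 34 = 22


Delta encoded: [2, 17, 15, 0, 22]


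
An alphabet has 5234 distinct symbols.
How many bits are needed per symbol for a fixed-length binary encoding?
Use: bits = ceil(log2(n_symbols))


log2(5234) = 12.3537
Bracket: 2^12 = 4096 < 5234 <= 2^13 = 8192
So ceil(log2(5234)) = 13

bits = ceil(log2(5234)) = ceil(12.3537) = 13 bits


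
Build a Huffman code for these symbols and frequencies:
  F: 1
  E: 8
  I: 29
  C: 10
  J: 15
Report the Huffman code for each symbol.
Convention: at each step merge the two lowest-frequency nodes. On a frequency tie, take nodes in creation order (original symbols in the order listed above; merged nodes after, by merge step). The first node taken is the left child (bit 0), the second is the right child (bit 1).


Huffman tree construction:
Step 1: Merge F(1) + E(8) = 9
Step 2: Merge (F+E)(9) + C(10) = 19
Step 3: Merge J(15) + ((F+E)+C)(19) = 34
Step 4: Merge I(29) + (J+((F+E)+C))(34) = 63
Read each symbol's code off the tree from the root (left child = 0, right child = 1).

Codes:
  F: 1100 (length 4)
  E: 1101 (length 4)
  I: 0 (length 1)
  C: 111 (length 3)
  J: 10 (length 2)
Average code length: 125/63 = 1.9841 bits/symbol


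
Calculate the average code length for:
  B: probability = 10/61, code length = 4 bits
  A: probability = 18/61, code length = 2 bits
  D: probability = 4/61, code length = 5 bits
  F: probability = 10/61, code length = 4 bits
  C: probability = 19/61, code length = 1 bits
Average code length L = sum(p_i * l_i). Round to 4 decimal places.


Weighted contributions p_i * l_i:
  B: (10/61) * 4 = 40/61
  A: (18/61) * 2 = 36/61
  D: (4/61) * 5 = 20/61
  F: (10/61) * 4 = 40/61
  C: (19/61) * 1 = 19/61
Sum = (40 + 36 + 20 + 40 + 19)/61 = 155/61

L = 155/61 = 2.5410 bits/symbol


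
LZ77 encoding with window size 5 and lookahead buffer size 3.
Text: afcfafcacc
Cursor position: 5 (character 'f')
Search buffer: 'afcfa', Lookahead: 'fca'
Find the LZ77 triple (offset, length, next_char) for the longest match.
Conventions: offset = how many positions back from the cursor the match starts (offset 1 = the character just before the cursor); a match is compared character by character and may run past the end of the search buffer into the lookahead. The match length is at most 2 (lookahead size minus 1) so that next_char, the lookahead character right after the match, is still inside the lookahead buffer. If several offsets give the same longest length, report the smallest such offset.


Try each offset into the search buffer:
  offset=1 (pos 4, char 'a'): match length 0
  offset=2 (pos 3, char 'f'): match length 1
  offset=3 (pos 2, char 'c'): match length 0
  offset=4 (pos 1, char 'f'): match length 2
  offset=5 (pos 0, char 'a'): match length 0
Longest match has length 2 at offset 4.
next_char = character at position 5 + 2 = 7 -> 'a'

Best match: offset=4, length=2 (matching 'fc' starting at position 1)
LZ77 triple: (4, 2, 'a')


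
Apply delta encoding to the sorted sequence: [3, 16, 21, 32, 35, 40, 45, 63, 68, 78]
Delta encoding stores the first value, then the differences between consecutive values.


First value: 3
Deltas:
  16 - 3 = 13
  21 - 16 = 5
  32 - 21 = 11
  35 - 32 = 3
  40 - 35 = 5
  45 - 40 = 5
  63 - 45 = 18
  68 - 63 = 5
  78 - 68 = 10


Delta encoded: [3, 13, 5, 11, 3, 5, 5, 18, 5, 10]


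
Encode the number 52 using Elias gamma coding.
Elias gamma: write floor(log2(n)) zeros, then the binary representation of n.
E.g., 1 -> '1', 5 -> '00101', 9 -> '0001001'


num_bits = floor(log2(52)) + 1 = 6
leading_zeros = num_bits - 1 = 5
binary(52) = 110100

Elias gamma(52) = '00000' + '110100' = 00000110100 (11 bits)


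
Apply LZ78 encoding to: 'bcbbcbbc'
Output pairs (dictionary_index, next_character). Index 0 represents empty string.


LZ78 encoding steps:
Dictionary: {0: ''}
Step 1: w='' (idx 0), next='b' -> output (0, 'b'), add 'b' as idx 1
Step 2: w='' (idx 0), next='c' -> output (0, 'c'), add 'c' as idx 2
Step 3: w='b' (idx 1), next='b' -> output (1, 'b'), add 'bb' as idx 3
Step 4: w='c' (idx 2), next='b' -> output (2, 'b'), add 'cb' as idx 4
Step 5: w='b' (idx 1), next='c' -> output (1, 'c'), add 'bc' as idx 5


Encoded: [(0, 'b'), (0, 'c'), (1, 'b'), (2, 'b'), (1, 'c')]


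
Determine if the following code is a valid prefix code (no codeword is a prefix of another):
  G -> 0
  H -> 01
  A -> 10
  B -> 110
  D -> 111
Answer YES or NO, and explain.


Checking each pair (does one codeword prefix another?):
  G='0' vs H='01': prefix -- VIOLATION

NO -- this is NOT a valid prefix code. G (0) is a prefix of H (01).


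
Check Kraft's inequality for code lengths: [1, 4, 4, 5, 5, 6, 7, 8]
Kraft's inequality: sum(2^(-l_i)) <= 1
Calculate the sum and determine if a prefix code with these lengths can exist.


Sum = 2^(-1) + 2^(-4) + 2^(-4) + 2^(-5) + 2^(-5) + 2^(-6) + 2^(-7) + 2^(-8)
    = 0.5 + 0.0625 + 0.0625 + 0.03125 + 0.03125 + 0.015625 + 0.0078125 + 0.00390625
    = 183/256 = 0.71484375
Since 0.71484375 <= 1, Kraft's inequality IS satisfied.
A prefix code with these lengths CAN exist.

Kraft sum = 0.71484375. Satisfied.


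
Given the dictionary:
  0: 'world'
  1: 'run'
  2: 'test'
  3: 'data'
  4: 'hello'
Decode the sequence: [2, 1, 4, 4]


Look up each index in the dictionary:
  2 -> 'test'
  1 -> 'run'
  4 -> 'hello'
  4 -> 'hello'

Decoded: "test run hello hello"


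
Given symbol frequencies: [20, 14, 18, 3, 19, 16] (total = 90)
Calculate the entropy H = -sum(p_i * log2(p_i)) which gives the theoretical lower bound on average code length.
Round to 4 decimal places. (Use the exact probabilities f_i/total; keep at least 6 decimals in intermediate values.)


Per-symbol terms -p_i * log2(p_i) with p_i = f_i/90:
  p = 20/90 = 0.222222: log2(p) = -2.169925, -p*log2(p) = 0.482206
  p = 14/90 = 0.155556: log2(p) = -2.684498, -p*log2(p) = 0.417589
  p = 18/90 = 0.200000: log2(p) = -2.321928, -p*log2(p) = 0.464386
  p = 3/90 = 0.033333: log2(p) = -4.906891, -p*log2(p) = 0.163563
  p = 19/90 = 0.211111: log2(p) = -2.243926, -p*log2(p) = 0.473718
  p = 16/90 = 0.177778: log2(p) = -2.491853, -p*log2(p) = 0.442996
H = 0.482206 + 0.417589 + 0.464386 + 0.163563 + 0.473718 + 0.442996 = 2.444458

H = 2.4445 bits/symbol


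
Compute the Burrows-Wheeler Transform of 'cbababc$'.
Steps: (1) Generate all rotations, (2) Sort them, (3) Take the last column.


Rotations (sorted):
  0: $cbababc -> last char: c
  1: ababc$cb -> last char: b
  2: abc$cbab -> last char: b
  3: bababc$c -> last char: c
  4: babc$cba -> last char: a
  5: bc$cbaba -> last char: a
  6: c$cbabab -> last char: b
  7: cbababc$ -> last char: $


BWT = cbbcaab$


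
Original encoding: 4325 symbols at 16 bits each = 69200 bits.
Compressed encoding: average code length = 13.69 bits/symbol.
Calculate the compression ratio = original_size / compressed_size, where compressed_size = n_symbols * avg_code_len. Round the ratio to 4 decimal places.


original_size = n_symbols * orig_bits = 4325 * 16 = 69200 bits
compressed_size = n_symbols * avg_code_len = 4325 * 13.69 = 59209.25 bits
ratio = original_size / compressed_size = 69200 / 59209.25 = 1.1687

Compression ratio = 1.1687


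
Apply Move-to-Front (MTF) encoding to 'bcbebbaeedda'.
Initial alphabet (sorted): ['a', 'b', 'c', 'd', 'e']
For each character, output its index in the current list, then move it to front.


MTF encoding:
'b': index 1 in ['a', 'b', 'c', 'd', 'e'] -> ['b', 'a', 'c', 'd', 'e']
'c': index 2 in ['b', 'a', 'c', 'd', 'e'] -> ['c', 'b', 'a', 'd', 'e']
'b': index 1 in ['c', 'b', 'a', 'd', 'e'] -> ['b', 'c', 'a', 'd', 'e']
'e': index 4 in ['b', 'c', 'a', 'd', 'e'] -> ['e', 'b', 'c', 'a', 'd']
'b': index 1 in ['e', 'b', 'c', 'a', 'd'] -> ['b', 'e', 'c', 'a', 'd']
'b': index 0 in ['b', 'e', 'c', 'a', 'd'] -> ['b', 'e', 'c', 'a', 'd']
'a': index 3 in ['b', 'e', 'c', 'a', 'd'] -> ['a', 'b', 'e', 'c', 'd']
'e': index 2 in ['a', 'b', 'e', 'c', 'd'] -> ['e', 'a', 'b', 'c', 'd']
'e': index 0 in ['e', 'a', 'b', 'c', 'd'] -> ['e', 'a', 'b', 'c', 'd']
'd': index 4 in ['e', 'a', 'b', 'c', 'd'] -> ['d', 'e', 'a', 'b', 'c']
'd': index 0 in ['d', 'e', 'a', 'b', 'c'] -> ['d', 'e', 'a', 'b', 'c']
'a': index 2 in ['d', 'e', 'a', 'b', 'c'] -> ['a', 'd', 'e', 'b', 'c']


Output: [1, 2, 1, 4, 1, 0, 3, 2, 0, 4, 0, 2]


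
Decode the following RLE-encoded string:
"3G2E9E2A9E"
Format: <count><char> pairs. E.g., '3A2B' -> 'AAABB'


Expanding each <count><char> pair:
  3G -> 'GGG'
  2E -> 'EE'
  9E -> 'EEEEEEEEE'
  2A -> 'AA'
  9E -> 'EEEEEEEEE'

Decoded = GGGEEEEEEEEEEEAAEEEEEEEEE


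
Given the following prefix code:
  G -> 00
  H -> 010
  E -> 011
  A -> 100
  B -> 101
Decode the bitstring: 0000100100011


Decoding step by step:
Bits 00 -> G
Bits 00 -> G
Bits 100 -> A
Bits 100 -> A
Bits 011 -> E


Decoded message: GGAAE


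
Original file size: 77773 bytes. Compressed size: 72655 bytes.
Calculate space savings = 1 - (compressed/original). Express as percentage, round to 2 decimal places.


ratio = compressed/original = 72655/77773 = 0.934193
savings = 1 - ratio = 1 - 0.934193 = 0.065807
as a percentage: 0.065807 * 100 = 6.58%

Space savings = 1 - 72655/77773 = 6.58%


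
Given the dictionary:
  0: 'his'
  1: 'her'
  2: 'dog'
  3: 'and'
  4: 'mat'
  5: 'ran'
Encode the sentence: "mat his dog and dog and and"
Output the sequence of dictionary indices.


Look up each word in the dictionary:
  'mat' -> 4
  'his' -> 0
  'dog' -> 2
  'and' -> 3
  'dog' -> 2
  'and' -> 3
  'and' -> 3

Encoded: [4, 0, 2, 3, 2, 3, 3]


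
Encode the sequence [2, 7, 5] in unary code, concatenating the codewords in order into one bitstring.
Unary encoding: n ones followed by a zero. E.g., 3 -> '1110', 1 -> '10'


Encode each number as n ones followed by a terminating 0:
  2 -> 110 (3 bits)
  7 -> 11111110 (8 bits)
  5 -> 111110 (6 bits)
Total length = 3 + 8 + 6 = 17 bits.

Unary([2, 7, 5]) = 11011111110111110 (17 bits)


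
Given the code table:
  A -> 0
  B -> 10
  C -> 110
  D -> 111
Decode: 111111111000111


Decoding:
111 -> D
111 -> D
111 -> D
0 -> A
0 -> A
0 -> A
111 -> D


Result: DDDAAAD


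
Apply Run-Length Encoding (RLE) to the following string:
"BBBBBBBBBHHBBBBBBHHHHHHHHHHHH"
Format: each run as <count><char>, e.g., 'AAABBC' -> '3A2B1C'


Scanning runs left to right:
  i=0: run of 'B' x 9 -> '9B'
  i=9: run of 'H' x 2 -> '2H'
  i=11: run of 'B' x 6 -> '6B'
  i=17: run of 'H' x 12 -> '12H'

RLE = 9B2H6B12H


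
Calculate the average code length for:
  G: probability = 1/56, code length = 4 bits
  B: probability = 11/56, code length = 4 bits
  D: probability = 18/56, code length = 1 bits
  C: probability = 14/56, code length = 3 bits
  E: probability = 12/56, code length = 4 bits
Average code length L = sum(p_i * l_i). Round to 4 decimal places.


Weighted contributions p_i * l_i:
  G: (1/56) * 4 = 4/56
  B: (11/56) * 4 = 44/56
  D: (18/56) * 1 = 18/56
  C: (14/56) * 3 = 42/56
  E: (12/56) * 4 = 48/56
Sum = (4 + 44 + 18 + 42 + 48)/56 = 156/56

L = 156/56 = 2.7857 bits/symbol


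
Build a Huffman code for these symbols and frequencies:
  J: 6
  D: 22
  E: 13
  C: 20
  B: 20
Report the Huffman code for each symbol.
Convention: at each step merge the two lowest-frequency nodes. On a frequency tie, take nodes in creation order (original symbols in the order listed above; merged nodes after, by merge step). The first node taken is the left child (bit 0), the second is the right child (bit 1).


Huffman tree construction:
Step 1: Merge J(6) + E(13) = 19
Step 2: Merge (J+E)(19) + C(20) = 39
Step 3: Merge B(20) + D(22) = 42
Step 4: Merge ((J+E)+C)(39) + (B+D)(42) = 81
Read each symbol's code off the tree from the root (left child = 0, right child = 1).

Codes:
  J: 000 (length 3)
  D: 11 (length 2)
  E: 001 (length 3)
  C: 01 (length 2)
  B: 10 (length 2)
Average code length: 181/81 = 2.2346 bits/symbol


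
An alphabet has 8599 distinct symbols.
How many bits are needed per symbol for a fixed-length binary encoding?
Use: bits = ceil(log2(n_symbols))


log2(8599) = 13.07
Bracket: 2^13 = 8192 < 8599 <= 2^14 = 16384
So ceil(log2(8599)) = 14

bits = ceil(log2(8599)) = ceil(13.07) = 14 bits


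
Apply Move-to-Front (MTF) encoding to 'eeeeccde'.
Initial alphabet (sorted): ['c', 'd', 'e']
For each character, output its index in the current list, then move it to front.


MTF encoding:
'e': index 2 in ['c', 'd', 'e'] -> ['e', 'c', 'd']
'e': index 0 in ['e', 'c', 'd'] -> ['e', 'c', 'd']
'e': index 0 in ['e', 'c', 'd'] -> ['e', 'c', 'd']
'e': index 0 in ['e', 'c', 'd'] -> ['e', 'c', 'd']
'c': index 1 in ['e', 'c', 'd'] -> ['c', 'e', 'd']
'c': index 0 in ['c', 'e', 'd'] -> ['c', 'e', 'd']
'd': index 2 in ['c', 'e', 'd'] -> ['d', 'c', 'e']
'e': index 2 in ['d', 'c', 'e'] -> ['e', 'd', 'c']


Output: [2, 0, 0, 0, 1, 0, 2, 2]
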